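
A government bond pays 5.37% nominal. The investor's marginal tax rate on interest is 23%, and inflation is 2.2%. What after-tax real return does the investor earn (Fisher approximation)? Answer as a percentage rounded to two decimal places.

After-tax nominal return = 5.37% × (1 − 0.23) = 4.1349%.
r ≈ 4.1349% − 2.2% → 1.93%.

1.93%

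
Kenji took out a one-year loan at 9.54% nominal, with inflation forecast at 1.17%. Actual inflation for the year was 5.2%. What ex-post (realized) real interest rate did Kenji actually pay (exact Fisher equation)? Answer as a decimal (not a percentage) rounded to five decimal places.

0.04125

Ex-post: (1 + 0.0954)/(1 + 0.0520) − 1 = 4.12548%
So the realized real rate is 0.04125.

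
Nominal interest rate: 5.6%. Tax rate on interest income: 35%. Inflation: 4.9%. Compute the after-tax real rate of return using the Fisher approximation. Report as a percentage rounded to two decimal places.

After-tax nominal return = 5.6% × (1 − 0.35) = 3.6400%.
r ≈ 3.6400% − 4.9% → -1.26%.

-1.26%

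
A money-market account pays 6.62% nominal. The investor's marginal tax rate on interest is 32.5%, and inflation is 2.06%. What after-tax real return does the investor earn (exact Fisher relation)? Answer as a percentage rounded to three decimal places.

After-tax nominal return = 6.62% × (1 − 0.325) = 4.4685%.
1 + r = 1.044685 / 1.02060 = 1.023599
After-tax real rate = 1.023599 − 1 → 2.360%.

2.360%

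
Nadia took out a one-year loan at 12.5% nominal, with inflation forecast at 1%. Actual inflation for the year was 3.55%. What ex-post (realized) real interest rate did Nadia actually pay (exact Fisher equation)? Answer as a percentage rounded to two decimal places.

Ex-post: (1 + 0.1250)/(1 + 0.0355) − 1 = 8.6432%
So the realized real rate is 8.64%.

8.64%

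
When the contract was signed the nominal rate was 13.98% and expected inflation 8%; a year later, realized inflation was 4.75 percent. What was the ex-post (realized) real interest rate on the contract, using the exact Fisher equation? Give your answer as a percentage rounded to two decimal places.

8.81%

Ex-post: (1 + 0.1398)/(1 + 0.0475) − 1 = 8.8115%
So the realized real rate is 8.81%.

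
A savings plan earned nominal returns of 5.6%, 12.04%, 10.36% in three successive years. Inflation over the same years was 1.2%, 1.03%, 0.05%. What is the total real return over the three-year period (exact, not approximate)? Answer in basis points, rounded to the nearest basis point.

2764 basis points

Compound the nominal returns: 1.0560 × 1.1204 × 1.1036 = 1.305716.
Compound inflation: 1.0120 × 1.0103 × 1.0005 = 1.022935.
Deflate: 1.305716 / 1.022935 = 1.276441.
Total real return = 1.276441 − 1 → 2764 basis points.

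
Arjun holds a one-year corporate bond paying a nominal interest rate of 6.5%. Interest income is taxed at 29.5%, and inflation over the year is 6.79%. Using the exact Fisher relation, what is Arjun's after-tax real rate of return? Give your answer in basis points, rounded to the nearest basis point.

After-tax nominal return = 6.5% × (1 − 0.295) = 4.5825%.
1 + r = 1.045825 / 1.06790 = 0.979329
After-tax real rate = 0.979329 − 1 → -207 basis points.

-207 basis points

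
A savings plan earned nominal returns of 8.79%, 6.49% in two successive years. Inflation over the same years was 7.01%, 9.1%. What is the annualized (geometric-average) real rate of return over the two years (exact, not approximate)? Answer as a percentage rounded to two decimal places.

-0.39%

Nominal growth factor = 1.0879 × 1.0649 = 1.15850471
Price-level growth factor = 1.0701 × 1.0910 = 1.16747910
Real growth factor = 1.15850471 / 1.16747910 = 0.99231302
Annualized real rate = 0.99231302^(1/2) − 1 = -0.3851% → -0.39%.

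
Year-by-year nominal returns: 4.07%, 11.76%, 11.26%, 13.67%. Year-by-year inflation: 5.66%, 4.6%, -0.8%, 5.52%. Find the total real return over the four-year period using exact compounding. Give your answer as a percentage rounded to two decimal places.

Compound the nominal returns: 1.0407 × 1.1176 × 1.1126 × 1.1367 = 1.470946.
Compound inflation: 1.0566 × 1.0460 × 0.9920 × 1.0552 = 1.156881.
Deflate: 1.470946 / 1.156881 = 1.271476.
Total real return = 1.271476 − 1 → 27.15%.

27.15%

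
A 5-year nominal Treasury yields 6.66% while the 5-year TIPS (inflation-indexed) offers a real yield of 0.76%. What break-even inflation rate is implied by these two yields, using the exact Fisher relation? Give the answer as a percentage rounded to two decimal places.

5.86%

(1 + π) = (1 + i)/(1 + r) = 1.06660 / 1.00760 = 1.058555
Break-even inflation = 1.058555 − 1 → 5.86%.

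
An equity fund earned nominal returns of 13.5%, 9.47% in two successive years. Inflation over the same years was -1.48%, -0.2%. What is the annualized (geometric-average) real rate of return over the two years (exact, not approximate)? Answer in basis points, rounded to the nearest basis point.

Compound the nominal returns: 1.1350 × 1.0947 = 1.24248450.
Compound inflation: 0.9852 × 0.9980 = 0.98322960.
Deflate: 1.24248450 / 0.98322960 = 1.26367687.
Annualized real rate = 1.26367687^(1/2) − 1 = 12.4134% → 1241 basis points.

1241 basis points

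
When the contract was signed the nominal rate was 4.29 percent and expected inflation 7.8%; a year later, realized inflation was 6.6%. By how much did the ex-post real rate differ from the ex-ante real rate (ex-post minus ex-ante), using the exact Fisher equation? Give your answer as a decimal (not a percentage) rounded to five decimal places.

Ex-ante: (1 + 0.0429)/(1 + 0.0780) − 1 = -3.2560%
Ex-post: (1 + 0.0429)/(1 + 0.0660) − 1 = -2.1670%
Difference (ex-post − ex-ante) = 1.0891% → 0.01089.

0.01089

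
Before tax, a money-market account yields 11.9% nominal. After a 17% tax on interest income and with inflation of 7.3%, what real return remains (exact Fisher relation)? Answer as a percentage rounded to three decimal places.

2.402%

After-tax nominal return = 11.9% × (1 − 0.17) = 9.8770%.
1 + r = 1.09877 / 1.07300 = 1.024017
After-tax real rate = 1.024017 − 1 → 2.402%.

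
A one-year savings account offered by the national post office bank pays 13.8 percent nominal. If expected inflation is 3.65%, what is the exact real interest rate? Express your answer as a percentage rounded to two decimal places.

By the Fisher identity, 1 + r = (1 + i)/(1 + π).
1 + r = 1.13800 / 1.03650 = 1.097926
r = 1.097926 − 1 = 9.7926%, i.e. 9.79%.

9.79%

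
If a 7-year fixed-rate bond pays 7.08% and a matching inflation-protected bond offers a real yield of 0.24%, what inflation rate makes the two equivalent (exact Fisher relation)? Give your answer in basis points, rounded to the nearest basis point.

(1 + π) = (1 + i)/(1 + r) = 1.07080 / 1.00240 = 1.068236
Break-even inflation = 1.068236 − 1 → 682 basis points.

682 basis points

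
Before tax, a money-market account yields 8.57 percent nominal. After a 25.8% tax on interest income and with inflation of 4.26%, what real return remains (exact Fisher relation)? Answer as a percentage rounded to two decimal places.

After-tax nominal return = 8.57% × (1 − 0.258) = 6.35894%.
1 + r = 1.0635894 / 1.04260 = 1.020132
After-tax real rate = 1.020132 − 1 → 2.01%.

2.01%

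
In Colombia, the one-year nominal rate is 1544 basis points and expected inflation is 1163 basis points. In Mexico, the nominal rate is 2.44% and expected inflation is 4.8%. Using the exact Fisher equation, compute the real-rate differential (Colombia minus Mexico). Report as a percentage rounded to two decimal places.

5.66%

Colombia: (1 + 0.1544)/(1 + 0.1163) − 1 = 3.41306%
Mexico: (1 + 0.0244)/(1 + 0.0480) − 1 = -2.25191%
Differential = 3.41306% − (-2.25191%) = 5.66497% → 5.66%.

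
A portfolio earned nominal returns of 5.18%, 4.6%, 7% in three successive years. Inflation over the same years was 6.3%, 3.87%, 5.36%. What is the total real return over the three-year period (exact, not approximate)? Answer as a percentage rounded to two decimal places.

1.19%

Nominal growth factor = 1.0518 × 1.0460 × 1.0700 = 1.177196
Price-level growth factor = 1.0630 × 1.0387 × 1.0536 = 1.163320
Real growth factor = 1.177196 / 1.163320 = 1.011928
Total real return = 1.011928 − 1 → 1.19%.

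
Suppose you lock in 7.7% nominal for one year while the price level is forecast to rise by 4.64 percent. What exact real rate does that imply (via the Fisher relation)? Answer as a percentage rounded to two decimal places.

1 + r = 1.07700 / 1.04640 = 1.029243
r = 1.029243 − 1 = 2.9243%, i.e. 2.92%.

2.92%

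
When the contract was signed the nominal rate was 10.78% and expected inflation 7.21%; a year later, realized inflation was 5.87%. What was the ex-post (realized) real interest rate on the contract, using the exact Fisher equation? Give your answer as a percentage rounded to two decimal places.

4.64%

Ex-post: (1 + 0.1078)/(1 + 0.0587) − 1 = 4.6378%
So the realized real rate is 4.64%.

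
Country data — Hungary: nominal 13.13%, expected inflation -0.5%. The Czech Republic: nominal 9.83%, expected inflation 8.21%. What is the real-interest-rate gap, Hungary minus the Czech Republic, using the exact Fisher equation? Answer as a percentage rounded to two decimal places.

Hungary: (1 + 0.1313)/(1 − 0.0050) − 1 = 13.6985%
The Czech Republic: (1 + 0.0983)/(1 + 0.0821) − 1 = 1.4971%
Differential = 13.6985% − 1.4971% = 12.2014% → 12.20%.

12.20%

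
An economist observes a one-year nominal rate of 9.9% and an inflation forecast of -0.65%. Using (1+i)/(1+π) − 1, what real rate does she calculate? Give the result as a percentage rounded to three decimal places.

10.619%

By the Fisher relation, 1 + r = (1 + i)/(1 + π).
1 + r = 1.09900 / 0.99350 = 1.106190
r = 1.106190 − 1 = 10.6190%, i.e. 10.619%.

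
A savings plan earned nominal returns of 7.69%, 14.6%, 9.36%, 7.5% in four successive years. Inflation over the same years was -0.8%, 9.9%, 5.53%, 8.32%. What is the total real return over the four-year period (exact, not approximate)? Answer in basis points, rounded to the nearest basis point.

1642 basis points

Compound the nominal returns: 1.0769 × 1.1460 × 1.0936 × 1.0750 = 1.450865.
Compound inflation: 0.9920 × 1.0990 × 1.0553 × 1.0832 = 1.246218.
Deflate: 1.450865 / 1.246218 = 1.164215.
Total real return = 1.164215 − 1 → 1642 basis points.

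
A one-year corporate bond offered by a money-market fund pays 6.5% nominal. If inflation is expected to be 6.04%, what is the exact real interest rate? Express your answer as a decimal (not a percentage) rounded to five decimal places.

0.00434

1 + r = 1.06500 / 1.06040 = 1.004338
r = 1.004338 − 1 = 0.4338%, i.e. 0.00434.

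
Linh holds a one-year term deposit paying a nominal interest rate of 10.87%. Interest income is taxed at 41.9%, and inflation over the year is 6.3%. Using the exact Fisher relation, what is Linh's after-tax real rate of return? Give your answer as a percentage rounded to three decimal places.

After-tax nominal return = 10.87% × (1 − 0.419) = 6.31547%.
1 + r = 1.0631547 / 1.06300 = 1.000146
After-tax real rate = 1.000146 − 1 → 0.015%.

0.015%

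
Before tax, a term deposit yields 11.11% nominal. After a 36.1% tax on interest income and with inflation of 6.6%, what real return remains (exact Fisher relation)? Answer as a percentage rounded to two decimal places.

After-tax nominal return = 11.11% × (1 − 0.361) = 7.09929%.
1 + r = 1.0709929 / 1.06600 = 1.004684
After-tax real rate = 1.004684 − 1 → 0.47%.

0.47%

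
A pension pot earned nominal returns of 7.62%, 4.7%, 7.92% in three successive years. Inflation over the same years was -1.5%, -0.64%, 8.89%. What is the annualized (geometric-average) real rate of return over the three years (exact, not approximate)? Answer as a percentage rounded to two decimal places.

4.50%

Compound the nominal returns: 1.0762 × 1.0470 × 1.0792 = 1.21602249.
Compound inflation: 0.9850 × 0.9936 × 1.0889 = 1.06570207.
Deflate: 1.21602249 / 1.06570207 = 1.14105294.
Annualized real rate = 1.14105294^(1/3) − 1 = 4.4965% → 4.50%.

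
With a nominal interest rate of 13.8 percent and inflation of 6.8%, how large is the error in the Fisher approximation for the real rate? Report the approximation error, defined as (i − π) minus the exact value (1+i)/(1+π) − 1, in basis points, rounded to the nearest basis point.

Approximate: r ≈ 13.800% − 6.800% = 7.0000%
Exact: (1 + 0.1380)/(1 + 0.0680) − 1 = 6.5543%
Error = 7.0000% − 6.5543% = 0.4457% → 45 basis points.

45 basis points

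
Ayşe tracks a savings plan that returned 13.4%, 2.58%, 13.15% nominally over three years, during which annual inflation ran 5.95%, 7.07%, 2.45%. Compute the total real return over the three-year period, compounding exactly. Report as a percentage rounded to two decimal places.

13.25%

Compound the nominal returns: 1.1340 × 1.0258 × 1.1315 = 1.316226.
Compound inflation: 1.0595 × 1.0707 × 1.0245 = 1.162200.
Deflate: 1.316226 / 1.162200 = 1.132530.
Total real return = 1.132530 − 1 → 13.25%.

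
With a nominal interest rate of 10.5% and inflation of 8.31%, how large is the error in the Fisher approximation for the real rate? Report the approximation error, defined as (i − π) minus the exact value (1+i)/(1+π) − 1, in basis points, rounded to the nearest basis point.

17 basis points

Approximate: r ≈ 10.500% − 8.310% = 2.1900%
Exact: (1 + 0.1050)/(1 + 0.0831) − 1 = 2.0220%
Error = 2.1900% − 2.0220% = 0.1680% → 17 basis points.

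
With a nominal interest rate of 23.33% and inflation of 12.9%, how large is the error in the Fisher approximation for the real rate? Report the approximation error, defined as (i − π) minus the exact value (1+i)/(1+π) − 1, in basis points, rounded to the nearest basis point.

Approximate: r ≈ 23.330% − 12.900% = 10.4300%
Exact: (1 + 0.2333)/(1 + 0.1290) − 1 = 9.2383%
Error = 10.4300% − 9.2383% = 1.1917% → 119 basis points.

119 basis points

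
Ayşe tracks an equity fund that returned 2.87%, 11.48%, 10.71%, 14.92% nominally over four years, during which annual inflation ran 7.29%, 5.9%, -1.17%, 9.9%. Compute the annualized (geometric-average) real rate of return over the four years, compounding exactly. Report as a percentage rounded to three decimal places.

4.275%

Nominal growth factor = 1.0287 × 1.1148 × 1.1071 × 1.1492 = 1.45904326
Price-level growth factor = 1.0729 × 1.0590 × 0.9883 × 1.0990 = 1.23407539
Real growth factor = 1.45904326 / 1.23407539 = 1.18229669
Annualized real rate = 1.18229669^(1/4) − 1 = 4.2753% → 4.275%.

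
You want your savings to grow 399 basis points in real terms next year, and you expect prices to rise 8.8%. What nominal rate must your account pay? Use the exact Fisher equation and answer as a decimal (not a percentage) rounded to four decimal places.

(1 + i) = (1 + r)(1 + π) = 1.03990 × 1.08800 = 1.1314112
i = 1.1314112 − 1, so the required nominal rate is 0.1314.

0.1314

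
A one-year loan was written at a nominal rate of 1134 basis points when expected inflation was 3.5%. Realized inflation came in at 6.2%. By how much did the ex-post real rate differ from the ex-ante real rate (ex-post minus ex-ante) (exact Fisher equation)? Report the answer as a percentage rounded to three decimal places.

-2.735%

Ex-ante: (1 + 0.1134)/(1 + 0.0350) − 1 = 7.5749%
Ex-post: (1 + 0.1134)/(1 + 0.0620) − 1 = 4.8399%
Difference (ex-post − ex-ante) = -2.7350% → -2.735%.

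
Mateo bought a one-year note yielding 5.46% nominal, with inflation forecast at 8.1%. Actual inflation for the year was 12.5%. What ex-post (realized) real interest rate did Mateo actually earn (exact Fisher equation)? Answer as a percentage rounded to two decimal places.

-6.26%

Ex-post: (1 + 0.0546)/(1 + 0.1250) − 1 = -6.2578%
So the realized real rate is -6.26%.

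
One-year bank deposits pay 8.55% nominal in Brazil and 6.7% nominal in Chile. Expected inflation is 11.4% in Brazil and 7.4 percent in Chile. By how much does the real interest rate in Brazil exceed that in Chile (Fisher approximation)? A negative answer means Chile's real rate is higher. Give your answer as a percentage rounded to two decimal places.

Brazil: 8.55% − 11.4% = -2.850%
Chile: 6.7% − 7.4% = -0.700%
Differential = -2.150% → -2.15%.

-2.15%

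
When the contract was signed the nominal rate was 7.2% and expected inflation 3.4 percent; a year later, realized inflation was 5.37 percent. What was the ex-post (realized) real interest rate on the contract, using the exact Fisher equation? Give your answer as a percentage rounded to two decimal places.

1.74%

Ex-post: (1 + 0.0720)/(1 + 0.0537) − 1 = 1.7367%
So the realized real rate is 1.74%.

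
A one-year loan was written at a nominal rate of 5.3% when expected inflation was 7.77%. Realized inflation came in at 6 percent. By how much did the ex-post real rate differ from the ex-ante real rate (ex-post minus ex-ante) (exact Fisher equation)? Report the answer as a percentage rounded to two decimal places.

1.63%

Ex-ante: (1 + 0.0530)/(1 + 0.0777) − 1 = -2.2919%
Ex-post: (1 + 0.0530)/(1 + 0.0600) − 1 = -0.6604%
Difference (ex-post − ex-ante) = 1.6315% → 1.63%.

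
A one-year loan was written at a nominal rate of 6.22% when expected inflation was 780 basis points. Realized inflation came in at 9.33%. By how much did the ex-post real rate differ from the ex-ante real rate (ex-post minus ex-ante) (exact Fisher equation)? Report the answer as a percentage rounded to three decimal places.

-1.379%

Ex-ante: (1 + 0.0622)/(1 + 0.0780) − 1 = -1.4657%
Ex-post: (1 + 0.0622)/(1 + 0.0933) − 1 = -2.8446%
Difference (ex-post − ex-ante) = -1.3789% → -1.379%.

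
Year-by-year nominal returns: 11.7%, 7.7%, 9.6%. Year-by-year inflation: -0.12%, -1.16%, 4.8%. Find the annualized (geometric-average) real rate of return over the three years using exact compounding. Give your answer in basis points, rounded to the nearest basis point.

Compound the nominal returns: 1.1170 × 1.0770 × 1.0960 = 1.31849786.
Compound inflation: 0.9988 × 0.9884 × 1.0480 = 1.03460019.
Deflate: 1.31849786 / 1.03460019 = 1.27440327.
Annualized real rate = 1.27440327^(1/3) − 1 = 8.4182% → 842 basis points.

842 basis points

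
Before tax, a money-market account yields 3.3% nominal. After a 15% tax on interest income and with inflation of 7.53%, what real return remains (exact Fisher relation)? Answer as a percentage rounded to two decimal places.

After-tax nominal return = 3.3% × (1 − 0.15) = 2.8050%.
1 + r = 1.02805 / 1.07530 = 0.956059
After-tax real rate = 0.956059 − 1 → -4.39%.

-4.39%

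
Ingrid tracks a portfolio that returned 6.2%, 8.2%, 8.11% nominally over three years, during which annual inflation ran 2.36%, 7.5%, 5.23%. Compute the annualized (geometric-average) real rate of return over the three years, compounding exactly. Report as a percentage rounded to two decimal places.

Compound the nominal returns: 1.0620 × 1.0820 × 1.0811 = 1.24227471.
Compound inflation: 1.0236 × 1.0750 × 1.0523 = 1.15791935.
Deflate: 1.24227471 / 1.15791935 = 1.07285081.
Annualized real rate = 1.07285081^(1/3) − 1 = 2.3717% → 2.37%.

2.37%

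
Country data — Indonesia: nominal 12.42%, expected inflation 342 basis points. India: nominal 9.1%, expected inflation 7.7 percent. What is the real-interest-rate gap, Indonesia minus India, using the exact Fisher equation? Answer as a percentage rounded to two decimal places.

7.40%

Indonesia: (1 + 0.1242)/(1 + 0.0342) − 1 = 8.7024%
India: (1 + 0.0910)/(1 + 0.0770) − 1 = 1.2999%
Differential = 8.7024% − 1.2999% = 7.4025% → 7.40%.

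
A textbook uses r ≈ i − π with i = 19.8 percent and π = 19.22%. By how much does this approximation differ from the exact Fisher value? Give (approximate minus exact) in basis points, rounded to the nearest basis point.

Approximate: r ≈ 19.800% − 19.220% = 0.5800%
Exact: (1 + 0.1980)/(1 + 0.1922) − 1 = 0.4865%
Error = 0.5800% − 0.4865% = 0.0935% → 9 basis points.

9 basis points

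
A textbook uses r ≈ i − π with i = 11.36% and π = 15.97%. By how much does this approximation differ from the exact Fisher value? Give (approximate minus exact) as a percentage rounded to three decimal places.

Approximate: r ≈ 11.360% − 15.970% = -4.6100%
Exact: (1 + 0.1136)/(1 + 0.1597) − 1 = -3.9752%
Error = -4.6100% − (-3.9752%) = -0.6348% → -0.635%.

-0.635%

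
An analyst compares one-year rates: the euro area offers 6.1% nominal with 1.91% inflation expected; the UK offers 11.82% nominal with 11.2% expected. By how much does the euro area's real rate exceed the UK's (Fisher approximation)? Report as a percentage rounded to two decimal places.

3.57%

The euro area: 6.1% − 1.91% = 4.190%
The UK: 11.82% − 11.2% = 0.620%
Differential = 3.570% → 3.57%.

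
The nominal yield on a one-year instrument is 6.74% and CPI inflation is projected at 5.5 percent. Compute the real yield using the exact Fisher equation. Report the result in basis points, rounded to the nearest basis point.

1 + r = 1.06740 / 1.05500 = 1.011754
r = 1.011754 − 1 = 1.1754%, i.e. 118 basis points.

118 basis points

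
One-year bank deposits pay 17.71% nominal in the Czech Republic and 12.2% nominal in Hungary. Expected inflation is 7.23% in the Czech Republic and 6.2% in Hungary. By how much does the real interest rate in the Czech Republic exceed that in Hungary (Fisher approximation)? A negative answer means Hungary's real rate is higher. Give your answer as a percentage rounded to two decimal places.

The Czech Republic: 17.71% − 7.23% = 10.480%
Hungary: 12.2% − 6.2% = 6.000%
Differential = 4.480% → 4.48%.

4.48%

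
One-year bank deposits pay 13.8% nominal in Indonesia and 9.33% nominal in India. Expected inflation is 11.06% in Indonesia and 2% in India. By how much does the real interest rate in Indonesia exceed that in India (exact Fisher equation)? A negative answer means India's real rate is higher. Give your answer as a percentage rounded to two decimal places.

-4.72%

Indonesia: (1 + 0.1380)/(1 + 0.1106) − 1 = 2.4671%
India: (1 + 0.0933)/(1 + 0.0200) − 1 = 7.1863%
Differential = 2.4671% − 7.1863% = -4.7191% → -4.72%.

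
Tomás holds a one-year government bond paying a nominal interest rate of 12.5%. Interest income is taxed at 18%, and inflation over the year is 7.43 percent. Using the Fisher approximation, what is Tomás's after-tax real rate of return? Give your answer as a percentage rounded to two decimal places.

After-tax nominal return = 12.5% × (1 − 0.18) = 10.2500%.
r ≈ 10.2500% − 7.43% → 2.82%.

2.82%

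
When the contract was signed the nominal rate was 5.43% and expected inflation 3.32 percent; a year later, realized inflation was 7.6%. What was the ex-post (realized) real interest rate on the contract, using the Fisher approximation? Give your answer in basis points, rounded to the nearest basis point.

Ex-post: 5.43% − 7.6% = -2.170%
So the realized real rate is -217 basis points.

-217 basis points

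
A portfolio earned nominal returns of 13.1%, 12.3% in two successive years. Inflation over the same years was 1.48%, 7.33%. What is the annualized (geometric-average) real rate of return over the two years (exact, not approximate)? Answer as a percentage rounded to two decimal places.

Nominal growth factor = 1.1310 × 1.1230 = 1.27011300
Price-level growth factor = 1.0148 × 1.0733 = 1.08918484
Real growth factor = 1.27011300 / 1.08918484 = 1.16611337
Annualized real rate = 1.16611337^(1/2) − 1 = 7.9867% → 7.99%.

7.99%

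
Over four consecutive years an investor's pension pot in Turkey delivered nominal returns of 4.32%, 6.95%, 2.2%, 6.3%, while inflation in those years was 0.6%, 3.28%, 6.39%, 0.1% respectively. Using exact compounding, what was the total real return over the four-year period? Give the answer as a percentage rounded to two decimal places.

Compound the nominal returns: 1.0432 × 1.0695 × 1.0220 × 1.0630 = 1.212083.
Compound inflation: 1.0060 × 1.0328 × 1.0639 × 1.0010 = 1.106494.
Deflate: 1.212083 / 1.106494 = 1.095427.
Total real return = 1.095427 − 1 → 9.54%.

9.54%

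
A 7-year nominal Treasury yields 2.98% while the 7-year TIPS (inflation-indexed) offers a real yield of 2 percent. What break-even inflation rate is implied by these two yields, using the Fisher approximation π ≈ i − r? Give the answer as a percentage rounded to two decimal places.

π ≈ i − r = 2.98% − 2% → 0.98%.

0.98%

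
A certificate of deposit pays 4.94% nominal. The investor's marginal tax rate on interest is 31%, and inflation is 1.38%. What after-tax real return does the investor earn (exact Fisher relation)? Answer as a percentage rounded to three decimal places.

2.001%

After-tax nominal return = 4.94% × (1 − 0.31) = 3.4086%.
1 + r = 1.034086 / 1.01380 = 1.020010
After-tax real rate = 1.020010 − 1 → 2.001%.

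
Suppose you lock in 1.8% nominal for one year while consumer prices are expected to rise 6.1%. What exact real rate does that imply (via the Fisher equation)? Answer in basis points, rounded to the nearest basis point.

-405 basis points

By the Fisher equation, 1 + r = (1 + i)/(1 + π).
1 + r = 1.01800 / 1.06100 = 0.959472
r = 0.959472 − 1 = -4.0528%, i.e. -405 basis points.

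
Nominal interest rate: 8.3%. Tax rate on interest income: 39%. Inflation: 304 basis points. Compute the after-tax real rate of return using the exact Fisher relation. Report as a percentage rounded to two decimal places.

After-tax nominal return = 8.3% × (1 − 0.39) = 5.0630%.
1 + r = 1.05063 / 1.03040 = 1.019633
After-tax real rate = 1.019633 − 1 → 1.96%.

1.96%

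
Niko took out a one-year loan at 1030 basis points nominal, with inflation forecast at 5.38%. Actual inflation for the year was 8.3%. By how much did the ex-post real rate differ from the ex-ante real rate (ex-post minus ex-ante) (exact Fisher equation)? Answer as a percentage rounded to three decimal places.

Ex-ante: (1 + 0.1030)/(1 + 0.0538) − 1 = 4.6688%
Ex-post: (1 + 0.1030)/(1 + 0.0830) − 1 = 1.8467%
Difference (ex-post − ex-ante) = -2.8221% → -2.822%.

-2.822%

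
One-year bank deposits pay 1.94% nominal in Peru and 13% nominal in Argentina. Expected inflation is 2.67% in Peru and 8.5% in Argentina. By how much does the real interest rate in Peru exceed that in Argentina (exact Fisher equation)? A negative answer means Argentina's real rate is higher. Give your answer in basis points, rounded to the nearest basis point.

-486 basis points

Peru: (1 + 0.0194)/(1 + 0.0267) − 1 = -0.7110%
Argentina: (1 + 0.1300)/(1 + 0.0850) − 1 = 4.1475%
Differential = -0.7110% − 4.1475% = -4.8585% → -486 basis points.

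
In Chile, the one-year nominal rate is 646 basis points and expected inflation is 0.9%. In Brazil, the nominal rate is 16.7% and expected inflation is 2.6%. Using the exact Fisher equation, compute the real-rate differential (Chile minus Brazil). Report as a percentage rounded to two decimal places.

Chile: (1 + 0.0646)/(1 + 0.0090) − 1 = 5.5104%
Brazil: (1 + 0.1670)/(1 + 0.0260) − 1 = 13.7427%
Differential = 5.5104% − 13.7427% = -8.2323% → -8.23%.

-8.23%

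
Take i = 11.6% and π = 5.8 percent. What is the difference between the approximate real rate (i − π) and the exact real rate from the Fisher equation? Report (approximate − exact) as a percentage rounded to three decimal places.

Approximate: r ≈ 11.600% − 5.800% = 5.8000%
Exact: (1 + 0.1160)/(1 + 0.0580) − 1 = 5.4820%
Error = 5.8000% − 5.4820% = 0.3180% → 0.318%.

0.318%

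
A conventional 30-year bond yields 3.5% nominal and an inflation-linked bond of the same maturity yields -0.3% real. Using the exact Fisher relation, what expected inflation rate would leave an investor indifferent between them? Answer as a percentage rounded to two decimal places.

(1 + π) = (1 + i)/(1 + r) = 1.03500 / 0.99700 = 1.038114
Break-even inflation = 1.038114 − 1 → 3.81%.

3.81%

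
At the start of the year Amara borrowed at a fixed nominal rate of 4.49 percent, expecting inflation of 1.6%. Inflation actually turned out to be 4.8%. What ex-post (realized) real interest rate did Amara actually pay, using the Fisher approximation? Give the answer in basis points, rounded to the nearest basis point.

-31 basis points

Ex-post: 4.49% − 4.8% = -0.310%
So the realized real rate is -31 basis points.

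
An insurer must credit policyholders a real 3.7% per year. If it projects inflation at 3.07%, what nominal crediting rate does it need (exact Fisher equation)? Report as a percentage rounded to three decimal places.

(1 + i) = (1 + r)(1 + π) = 1.03700 × 1.03070 = 1.0688359
i = 1.0688359 − 1, so the required nominal rate is 6.884%.

6.884%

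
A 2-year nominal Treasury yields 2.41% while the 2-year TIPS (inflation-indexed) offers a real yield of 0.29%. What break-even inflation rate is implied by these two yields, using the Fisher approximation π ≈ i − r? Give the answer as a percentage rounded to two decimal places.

2.12%

π ≈ i − r = 2.41% − 0.29% → 2.12%.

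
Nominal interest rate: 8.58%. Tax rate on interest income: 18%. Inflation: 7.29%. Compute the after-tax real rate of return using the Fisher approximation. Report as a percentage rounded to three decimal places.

After-tax nominal return = 8.58% × (1 − 0.18) = 7.0356%.
r ≈ 7.0356% − 7.29% → -0.254%.

-0.254%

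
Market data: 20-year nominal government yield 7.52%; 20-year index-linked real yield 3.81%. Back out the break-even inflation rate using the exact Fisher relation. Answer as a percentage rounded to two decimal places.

(1 + π) = (1 + i)/(1 + r) = 1.07520 / 1.03810 = 1.035738
Break-even inflation = 1.035738 − 1 → 3.57%.

3.57%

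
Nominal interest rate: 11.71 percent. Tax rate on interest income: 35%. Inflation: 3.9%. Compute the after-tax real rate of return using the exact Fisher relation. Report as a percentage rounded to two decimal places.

3.57%

After-tax nominal return = 11.71% × (1 − 0.35) = 7.6115%.
1 + r = 1.076115 / 1.03900 = 1.035722
After-tax real rate = 1.035722 − 1 → 3.57%.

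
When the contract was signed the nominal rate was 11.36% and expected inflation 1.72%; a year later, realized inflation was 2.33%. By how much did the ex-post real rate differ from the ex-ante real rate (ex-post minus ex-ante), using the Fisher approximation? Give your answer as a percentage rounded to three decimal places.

Ex-ante: 11.36% − 1.72% = 9.640%
Ex-post: 11.36% − 2.33% = 9.030%
Difference (ex-post − ex-ante) = -0.6100% → -0.610%.

-0.610%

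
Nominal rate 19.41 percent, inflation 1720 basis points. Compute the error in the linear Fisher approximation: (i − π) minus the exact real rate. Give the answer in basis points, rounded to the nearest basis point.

32 basis points

Approximate: r ≈ 19.410% − 17.200% = 2.2100%
Exact: (1 + 0.1941)/(1 + 0.1720) − 1 = 1.8857%
Error = 2.2100% − 1.8857% = 0.3243% → 32 basis points.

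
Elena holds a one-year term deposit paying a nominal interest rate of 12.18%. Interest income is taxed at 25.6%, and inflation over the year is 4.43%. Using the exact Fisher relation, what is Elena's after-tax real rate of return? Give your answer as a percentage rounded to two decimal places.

4.44%

After-tax nominal return = 12.18% × (1 − 0.256) = 9.06192%.
1 + r = 1.0906192 / 1.04430 = 1.044354
After-tax real rate = 1.044354 − 1 → 4.44%.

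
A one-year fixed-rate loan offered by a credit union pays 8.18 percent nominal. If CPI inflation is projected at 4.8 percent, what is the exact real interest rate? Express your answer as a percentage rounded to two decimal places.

3.23%

By the Fisher equation, 1 + r = (1 + i)/(1 + π).
1 + r = 1.08180 / 1.04800 = 1.032252
r = 1.032252 − 1 = 3.2252%, i.e. 3.23%.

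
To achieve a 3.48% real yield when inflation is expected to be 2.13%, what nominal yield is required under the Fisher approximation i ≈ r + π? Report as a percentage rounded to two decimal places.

i ≈ r + π = 3.48% + 2.13% = 5.61%.

5.61%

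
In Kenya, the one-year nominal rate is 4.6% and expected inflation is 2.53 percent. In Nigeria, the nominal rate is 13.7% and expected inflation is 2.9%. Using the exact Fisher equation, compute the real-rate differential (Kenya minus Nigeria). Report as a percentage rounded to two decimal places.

-8.48%

Kenya: (1 + 0.0460)/(1 + 0.0253) − 1 = 2.0189%
Nigeria: (1 + 0.1370)/(1 + 0.0290) − 1 = 10.4956%
Differential = 2.0189% − 10.4956% = -8.4767% → -8.48%.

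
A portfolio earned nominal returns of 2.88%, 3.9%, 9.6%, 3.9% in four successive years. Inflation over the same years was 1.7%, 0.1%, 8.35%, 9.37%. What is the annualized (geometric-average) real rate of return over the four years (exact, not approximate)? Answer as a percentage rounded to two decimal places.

Compound the nominal returns: 1.0288 × 1.0390 × 1.0960 × 1.0390 = 1.21722988.
Compound inflation: 1.0170 × 1.0010 × 1.0835 × 1.0937 = 1.20637453.
Deflate: 1.21722988 / 1.20637453 = 1.00899833.
Annualized real rate = 1.00899833^(1/4) − 1 = 0.2242% → 0.22%.

0.22%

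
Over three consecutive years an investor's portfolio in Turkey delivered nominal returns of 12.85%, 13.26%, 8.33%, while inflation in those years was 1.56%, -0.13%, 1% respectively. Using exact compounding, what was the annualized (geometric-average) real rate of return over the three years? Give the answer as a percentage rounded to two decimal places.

10.56%

Compound the nominal returns: 1.1285 × 1.1326 × 1.0833 = 1.38460809.
Compound inflation: 1.0156 × 0.9987 × 1.0100 = 1.02442252.
Deflate: 1.38460809 / 1.02442252 = 1.35159865.
Annualized real rate = 1.35159865^(1/3) − 1 = 10.5646% → 10.56%.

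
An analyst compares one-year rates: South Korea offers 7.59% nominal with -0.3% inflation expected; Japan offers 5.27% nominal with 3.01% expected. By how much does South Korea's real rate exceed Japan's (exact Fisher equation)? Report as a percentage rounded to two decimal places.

5.72%

South Korea: (1 + 0.0759)/(1 − 0.0030) − 1 = 7.9137%
Japan: (1 + 0.0527)/(1 + 0.0301) − 1 = 2.1940%
Differential = 7.9137% − 2.1940% = 5.7198% → 5.72%.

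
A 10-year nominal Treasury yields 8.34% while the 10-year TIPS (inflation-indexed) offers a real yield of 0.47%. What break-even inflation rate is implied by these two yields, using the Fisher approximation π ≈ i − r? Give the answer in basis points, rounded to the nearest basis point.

787 basis points

π ≈ i − r = 8.34% − 0.47% → 787 basis points.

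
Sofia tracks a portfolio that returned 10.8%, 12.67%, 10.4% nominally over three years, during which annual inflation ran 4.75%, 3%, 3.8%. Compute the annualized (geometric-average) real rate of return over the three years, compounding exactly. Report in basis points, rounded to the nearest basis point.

716 basis points

Compound the nominal returns: 1.1080 × 1.1267 × 1.1040 = 1.37821549.
Compound inflation: 1.0475 × 1.0300 × 1.0380 = 1.11992415.
Deflate: 1.37821549 / 1.11992415 = 1.23063289.
Annualized real rate = 1.23063289^(1/3) − 1 = 7.1625% → 716 basis points.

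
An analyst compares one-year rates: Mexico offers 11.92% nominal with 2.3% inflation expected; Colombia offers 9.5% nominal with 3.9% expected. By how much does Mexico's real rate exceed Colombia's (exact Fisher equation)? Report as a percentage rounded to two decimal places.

4.01%

Mexico: (1 + 0.1192)/(1 + 0.0230) − 1 = 9.4037%
Colombia: (1 + 0.0950)/(1 + 0.0390) − 1 = 5.3898%
Differential = 9.4037% − 5.3898% = 4.0139% → 4.01%.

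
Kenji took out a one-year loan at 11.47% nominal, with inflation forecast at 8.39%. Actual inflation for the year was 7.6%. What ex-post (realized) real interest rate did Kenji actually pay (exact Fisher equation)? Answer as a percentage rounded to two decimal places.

3.60%

Ex-post: (1 + 0.1147)/(1 + 0.0760) − 1 = 3.5967%
So the realized real rate is 3.60%.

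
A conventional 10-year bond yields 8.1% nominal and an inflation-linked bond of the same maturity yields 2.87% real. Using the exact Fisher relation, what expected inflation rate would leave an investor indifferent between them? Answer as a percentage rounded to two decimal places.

(1 + π) = (1 + i)/(1 + r) = 1.08100 / 1.02870 = 1.050841
Break-even inflation = 1.050841 − 1 → 5.08%.

5.08%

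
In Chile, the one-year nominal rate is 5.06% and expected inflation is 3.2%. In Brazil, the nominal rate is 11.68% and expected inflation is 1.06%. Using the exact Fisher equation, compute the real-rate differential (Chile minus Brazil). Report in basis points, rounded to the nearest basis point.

Chile: (1 + 0.0506)/(1 + 0.0320) − 1 = 1.8023%
Brazil: (1 + 0.1168)/(1 + 0.0106) − 1 = 10.5086%
Differential = 1.8023% − 10.5086% = -8.7063% → -871 basis points.

-871 basis points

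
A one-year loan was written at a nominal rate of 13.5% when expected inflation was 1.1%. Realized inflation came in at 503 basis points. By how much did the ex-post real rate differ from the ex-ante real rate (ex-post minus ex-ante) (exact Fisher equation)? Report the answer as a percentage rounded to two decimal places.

-4.20%

Ex-ante: (1 + 0.1350)/(1 + 0.0110) − 1 = 12.2651%
Ex-post: (1 + 0.1350)/(1 + 0.0503) − 1 = 8.0644%
Difference (ex-post − ex-ante) = -4.2007% → -4.20%.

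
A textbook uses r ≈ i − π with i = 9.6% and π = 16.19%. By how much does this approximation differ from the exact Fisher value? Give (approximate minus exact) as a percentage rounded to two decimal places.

-0.92%

Approximate: r ≈ 9.600% − 16.190% = -6.5900%
Exact: (1 + 0.0960)/(1 + 0.1619) − 1 = -5.6717%
Error = -6.5900% − (-5.6717%) = -0.9183% → -0.92%.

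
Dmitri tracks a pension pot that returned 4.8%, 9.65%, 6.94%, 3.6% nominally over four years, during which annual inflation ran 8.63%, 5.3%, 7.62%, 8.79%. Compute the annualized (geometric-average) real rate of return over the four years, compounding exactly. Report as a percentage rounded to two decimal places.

Nominal growth factor = 1.0480 × 1.0965 × 1.0694 × 1.0360 = 1.27312150
Price-level growth factor = 1.0863 × 1.0530 × 1.0762 × 1.0879 = 1.33924525
Real growth factor = 1.27312150 / 1.33924525 = 0.95062611
Annualized real rate = 0.95062611^(1/4) − 1 = -1.2579% → -1.26%.

-1.26%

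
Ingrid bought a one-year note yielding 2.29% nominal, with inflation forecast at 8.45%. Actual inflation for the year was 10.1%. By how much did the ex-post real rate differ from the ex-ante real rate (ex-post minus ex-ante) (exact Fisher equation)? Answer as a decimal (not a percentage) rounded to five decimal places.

Ex-ante: (1 + 0.0229)/(1 + 0.0845) − 1 = -5.68004%
Ex-post: (1 + 0.0229)/(1 + 0.1010) − 1 = -7.09355%
Difference (ex-post − ex-ante) = -1.41351% → -0.01414.

-0.01414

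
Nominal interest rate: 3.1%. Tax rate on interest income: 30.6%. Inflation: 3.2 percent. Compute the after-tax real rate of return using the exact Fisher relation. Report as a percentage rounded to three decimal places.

-1.016%

After-tax nominal return = 3.1% × (1 − 0.306) = 2.1514%.
1 + r = 1.021514 / 1.03200 = 0.989839
After-tax real rate = 0.989839 − 1 → -1.016%.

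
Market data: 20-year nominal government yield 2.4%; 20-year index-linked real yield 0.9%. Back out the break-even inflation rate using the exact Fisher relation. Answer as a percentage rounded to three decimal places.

(1 + π) = (1 + i)/(1 + r) = 1.02400 / 1.00900 = 1.014866
Break-even inflation = 1.014866 − 1 → 1.487%.

1.487%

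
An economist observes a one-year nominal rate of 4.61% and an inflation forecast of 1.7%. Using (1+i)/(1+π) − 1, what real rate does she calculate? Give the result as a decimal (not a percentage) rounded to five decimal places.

By the Fisher relation, 1 + r = (1 + i)/(1 + π).
1 + r = 1.04610 / 1.01700 = 1.028614
r = 1.028614 − 1 = 2.8614%, i.e. 0.02861.

0.02861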